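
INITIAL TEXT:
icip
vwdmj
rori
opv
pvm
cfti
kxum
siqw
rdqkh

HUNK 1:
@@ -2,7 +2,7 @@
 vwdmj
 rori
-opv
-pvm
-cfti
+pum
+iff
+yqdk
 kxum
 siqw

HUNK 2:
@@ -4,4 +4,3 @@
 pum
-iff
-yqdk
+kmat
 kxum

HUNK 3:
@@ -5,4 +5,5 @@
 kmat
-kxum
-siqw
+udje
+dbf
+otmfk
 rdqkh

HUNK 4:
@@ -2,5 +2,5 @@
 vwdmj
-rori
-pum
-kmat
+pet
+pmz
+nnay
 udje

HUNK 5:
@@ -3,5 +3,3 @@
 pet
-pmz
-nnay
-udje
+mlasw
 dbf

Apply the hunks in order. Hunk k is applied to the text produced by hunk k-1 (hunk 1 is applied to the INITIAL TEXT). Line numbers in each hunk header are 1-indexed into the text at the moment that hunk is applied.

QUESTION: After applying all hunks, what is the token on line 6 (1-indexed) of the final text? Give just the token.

Hunk 1: at line 2 remove [opv,pvm,cfti] add [pum,iff,yqdk] -> 9 lines: icip vwdmj rori pum iff yqdk kxum siqw rdqkh
Hunk 2: at line 4 remove [iff,yqdk] add [kmat] -> 8 lines: icip vwdmj rori pum kmat kxum siqw rdqkh
Hunk 3: at line 5 remove [kxum,siqw] add [udje,dbf,otmfk] -> 9 lines: icip vwdmj rori pum kmat udje dbf otmfk rdqkh
Hunk 4: at line 2 remove [rori,pum,kmat] add [pet,pmz,nnay] -> 9 lines: icip vwdmj pet pmz nnay udje dbf otmfk rdqkh
Hunk 5: at line 3 remove [pmz,nnay,udje] add [mlasw] -> 7 lines: icip vwdmj pet mlasw dbf otmfk rdqkh
Final line 6: otmfk

Answer: otmfk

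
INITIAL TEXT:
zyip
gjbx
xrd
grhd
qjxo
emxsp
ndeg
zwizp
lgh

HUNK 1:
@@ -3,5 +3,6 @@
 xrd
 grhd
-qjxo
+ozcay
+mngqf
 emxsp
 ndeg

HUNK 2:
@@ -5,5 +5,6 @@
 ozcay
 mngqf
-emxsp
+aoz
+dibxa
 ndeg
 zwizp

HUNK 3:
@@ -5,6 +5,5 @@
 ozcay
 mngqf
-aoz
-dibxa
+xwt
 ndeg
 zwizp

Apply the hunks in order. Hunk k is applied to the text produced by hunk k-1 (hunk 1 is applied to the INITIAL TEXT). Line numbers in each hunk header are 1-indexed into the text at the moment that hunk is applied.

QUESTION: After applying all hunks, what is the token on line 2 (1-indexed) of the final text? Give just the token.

Answer: gjbx

Derivation:
Hunk 1: at line 3 remove [qjxo] add [ozcay,mngqf] -> 10 lines: zyip gjbx xrd grhd ozcay mngqf emxsp ndeg zwizp lgh
Hunk 2: at line 5 remove [emxsp] add [aoz,dibxa] -> 11 lines: zyip gjbx xrd grhd ozcay mngqf aoz dibxa ndeg zwizp lgh
Hunk 3: at line 5 remove [aoz,dibxa] add [xwt] -> 10 lines: zyip gjbx xrd grhd ozcay mngqf xwt ndeg zwizp lgh
Final line 2: gjbx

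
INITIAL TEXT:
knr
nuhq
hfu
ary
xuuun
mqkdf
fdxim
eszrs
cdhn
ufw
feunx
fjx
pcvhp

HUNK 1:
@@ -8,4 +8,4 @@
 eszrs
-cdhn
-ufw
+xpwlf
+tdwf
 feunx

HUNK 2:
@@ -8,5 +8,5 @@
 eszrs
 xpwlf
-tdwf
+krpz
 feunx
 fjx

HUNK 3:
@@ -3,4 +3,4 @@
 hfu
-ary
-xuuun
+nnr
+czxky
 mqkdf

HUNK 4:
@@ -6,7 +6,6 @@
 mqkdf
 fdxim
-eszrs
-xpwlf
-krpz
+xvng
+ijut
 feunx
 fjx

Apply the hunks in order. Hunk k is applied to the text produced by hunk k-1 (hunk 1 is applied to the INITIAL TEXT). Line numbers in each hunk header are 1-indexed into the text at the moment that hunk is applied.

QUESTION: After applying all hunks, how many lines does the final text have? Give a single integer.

Answer: 12

Derivation:
Hunk 1: at line 8 remove [cdhn,ufw] add [xpwlf,tdwf] -> 13 lines: knr nuhq hfu ary xuuun mqkdf fdxim eszrs xpwlf tdwf feunx fjx pcvhp
Hunk 2: at line 8 remove [tdwf] add [krpz] -> 13 lines: knr nuhq hfu ary xuuun mqkdf fdxim eszrs xpwlf krpz feunx fjx pcvhp
Hunk 3: at line 3 remove [ary,xuuun] add [nnr,czxky] -> 13 lines: knr nuhq hfu nnr czxky mqkdf fdxim eszrs xpwlf krpz feunx fjx pcvhp
Hunk 4: at line 6 remove [eszrs,xpwlf,krpz] add [xvng,ijut] -> 12 lines: knr nuhq hfu nnr czxky mqkdf fdxim xvng ijut feunx fjx pcvhp
Final line count: 12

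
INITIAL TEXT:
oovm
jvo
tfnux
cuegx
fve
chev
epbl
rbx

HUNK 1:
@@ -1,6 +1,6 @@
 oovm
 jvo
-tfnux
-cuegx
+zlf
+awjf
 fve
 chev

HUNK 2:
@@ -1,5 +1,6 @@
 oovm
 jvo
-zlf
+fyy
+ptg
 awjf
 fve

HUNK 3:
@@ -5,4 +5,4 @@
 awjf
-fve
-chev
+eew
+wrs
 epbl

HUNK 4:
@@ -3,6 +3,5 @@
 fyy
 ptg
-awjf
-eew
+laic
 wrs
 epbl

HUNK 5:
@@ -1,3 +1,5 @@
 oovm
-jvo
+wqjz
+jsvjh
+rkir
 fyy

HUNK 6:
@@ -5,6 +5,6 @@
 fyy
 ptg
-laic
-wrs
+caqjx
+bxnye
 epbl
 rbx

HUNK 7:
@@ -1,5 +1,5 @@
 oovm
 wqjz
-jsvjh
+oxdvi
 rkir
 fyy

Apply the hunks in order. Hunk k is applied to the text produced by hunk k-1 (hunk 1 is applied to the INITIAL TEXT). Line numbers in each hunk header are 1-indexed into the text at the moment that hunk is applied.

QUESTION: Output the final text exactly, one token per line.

Hunk 1: at line 1 remove [tfnux,cuegx] add [zlf,awjf] -> 8 lines: oovm jvo zlf awjf fve chev epbl rbx
Hunk 2: at line 1 remove [zlf] add [fyy,ptg] -> 9 lines: oovm jvo fyy ptg awjf fve chev epbl rbx
Hunk 3: at line 5 remove [fve,chev] add [eew,wrs] -> 9 lines: oovm jvo fyy ptg awjf eew wrs epbl rbx
Hunk 4: at line 3 remove [awjf,eew] add [laic] -> 8 lines: oovm jvo fyy ptg laic wrs epbl rbx
Hunk 5: at line 1 remove [jvo] add [wqjz,jsvjh,rkir] -> 10 lines: oovm wqjz jsvjh rkir fyy ptg laic wrs epbl rbx
Hunk 6: at line 5 remove [laic,wrs] add [caqjx,bxnye] -> 10 lines: oovm wqjz jsvjh rkir fyy ptg caqjx bxnye epbl rbx
Hunk 7: at line 1 remove [jsvjh] add [oxdvi] -> 10 lines: oovm wqjz oxdvi rkir fyy ptg caqjx bxnye epbl rbx

Answer: oovm
wqjz
oxdvi
rkir
fyy
ptg
caqjx
bxnye
epbl
rbx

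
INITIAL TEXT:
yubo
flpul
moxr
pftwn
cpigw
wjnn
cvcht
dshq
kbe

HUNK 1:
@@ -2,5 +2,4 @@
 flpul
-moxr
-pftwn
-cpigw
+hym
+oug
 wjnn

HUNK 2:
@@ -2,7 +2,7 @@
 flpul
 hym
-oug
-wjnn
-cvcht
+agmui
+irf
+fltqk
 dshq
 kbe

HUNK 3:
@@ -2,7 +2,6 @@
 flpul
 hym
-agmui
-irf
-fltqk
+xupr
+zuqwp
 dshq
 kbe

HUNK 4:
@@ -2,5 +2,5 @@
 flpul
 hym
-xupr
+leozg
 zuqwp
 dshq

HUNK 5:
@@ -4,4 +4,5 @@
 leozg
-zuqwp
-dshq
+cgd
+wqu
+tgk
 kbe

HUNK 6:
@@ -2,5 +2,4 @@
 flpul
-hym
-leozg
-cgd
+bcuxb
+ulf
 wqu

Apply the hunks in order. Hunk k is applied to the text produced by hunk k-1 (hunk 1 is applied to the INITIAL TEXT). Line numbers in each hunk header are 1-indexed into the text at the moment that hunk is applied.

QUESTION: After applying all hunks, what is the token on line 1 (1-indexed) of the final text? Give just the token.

Answer: yubo

Derivation:
Hunk 1: at line 2 remove [moxr,pftwn,cpigw] add [hym,oug] -> 8 lines: yubo flpul hym oug wjnn cvcht dshq kbe
Hunk 2: at line 2 remove [oug,wjnn,cvcht] add [agmui,irf,fltqk] -> 8 lines: yubo flpul hym agmui irf fltqk dshq kbe
Hunk 3: at line 2 remove [agmui,irf,fltqk] add [xupr,zuqwp] -> 7 lines: yubo flpul hym xupr zuqwp dshq kbe
Hunk 4: at line 2 remove [xupr] add [leozg] -> 7 lines: yubo flpul hym leozg zuqwp dshq kbe
Hunk 5: at line 4 remove [zuqwp,dshq] add [cgd,wqu,tgk] -> 8 lines: yubo flpul hym leozg cgd wqu tgk kbe
Hunk 6: at line 2 remove [hym,leozg,cgd] add [bcuxb,ulf] -> 7 lines: yubo flpul bcuxb ulf wqu tgk kbe
Final line 1: yubo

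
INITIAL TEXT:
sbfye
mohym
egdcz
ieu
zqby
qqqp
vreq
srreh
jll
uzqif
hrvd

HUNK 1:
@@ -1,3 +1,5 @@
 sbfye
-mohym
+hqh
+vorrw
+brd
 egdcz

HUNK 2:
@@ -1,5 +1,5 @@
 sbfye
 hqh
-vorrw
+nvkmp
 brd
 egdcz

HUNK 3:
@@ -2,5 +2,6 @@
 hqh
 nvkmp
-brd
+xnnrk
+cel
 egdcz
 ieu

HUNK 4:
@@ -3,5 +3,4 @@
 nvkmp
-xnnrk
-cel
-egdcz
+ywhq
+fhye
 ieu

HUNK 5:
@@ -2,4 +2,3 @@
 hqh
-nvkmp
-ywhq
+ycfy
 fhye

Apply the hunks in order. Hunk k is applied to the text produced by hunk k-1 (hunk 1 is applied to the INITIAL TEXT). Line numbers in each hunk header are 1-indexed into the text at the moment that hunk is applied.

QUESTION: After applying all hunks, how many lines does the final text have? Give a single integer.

Hunk 1: at line 1 remove [mohym] add [hqh,vorrw,brd] -> 13 lines: sbfye hqh vorrw brd egdcz ieu zqby qqqp vreq srreh jll uzqif hrvd
Hunk 2: at line 1 remove [vorrw] add [nvkmp] -> 13 lines: sbfye hqh nvkmp brd egdcz ieu zqby qqqp vreq srreh jll uzqif hrvd
Hunk 3: at line 2 remove [brd] add [xnnrk,cel] -> 14 lines: sbfye hqh nvkmp xnnrk cel egdcz ieu zqby qqqp vreq srreh jll uzqif hrvd
Hunk 4: at line 3 remove [xnnrk,cel,egdcz] add [ywhq,fhye] -> 13 lines: sbfye hqh nvkmp ywhq fhye ieu zqby qqqp vreq srreh jll uzqif hrvd
Hunk 5: at line 2 remove [nvkmp,ywhq] add [ycfy] -> 12 lines: sbfye hqh ycfy fhye ieu zqby qqqp vreq srreh jll uzqif hrvd
Final line count: 12

Answer: 12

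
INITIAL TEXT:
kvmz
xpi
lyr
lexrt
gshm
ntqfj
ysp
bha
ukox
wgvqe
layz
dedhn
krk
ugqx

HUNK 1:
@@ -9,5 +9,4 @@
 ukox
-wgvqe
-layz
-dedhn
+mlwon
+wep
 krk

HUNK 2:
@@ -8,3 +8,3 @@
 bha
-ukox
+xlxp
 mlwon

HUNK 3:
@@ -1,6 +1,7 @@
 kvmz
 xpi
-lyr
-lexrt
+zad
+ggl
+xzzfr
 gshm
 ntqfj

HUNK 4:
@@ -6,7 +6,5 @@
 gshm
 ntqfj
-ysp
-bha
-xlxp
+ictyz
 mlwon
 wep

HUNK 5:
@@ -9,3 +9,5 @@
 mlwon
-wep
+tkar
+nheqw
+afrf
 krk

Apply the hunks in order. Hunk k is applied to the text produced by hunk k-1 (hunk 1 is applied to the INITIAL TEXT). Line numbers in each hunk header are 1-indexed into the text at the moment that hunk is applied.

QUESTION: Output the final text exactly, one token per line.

Answer: kvmz
xpi
zad
ggl
xzzfr
gshm
ntqfj
ictyz
mlwon
tkar
nheqw
afrf
krk
ugqx

Derivation:
Hunk 1: at line 9 remove [wgvqe,layz,dedhn] add [mlwon,wep] -> 13 lines: kvmz xpi lyr lexrt gshm ntqfj ysp bha ukox mlwon wep krk ugqx
Hunk 2: at line 8 remove [ukox] add [xlxp] -> 13 lines: kvmz xpi lyr lexrt gshm ntqfj ysp bha xlxp mlwon wep krk ugqx
Hunk 3: at line 1 remove [lyr,lexrt] add [zad,ggl,xzzfr] -> 14 lines: kvmz xpi zad ggl xzzfr gshm ntqfj ysp bha xlxp mlwon wep krk ugqx
Hunk 4: at line 6 remove [ysp,bha,xlxp] add [ictyz] -> 12 lines: kvmz xpi zad ggl xzzfr gshm ntqfj ictyz mlwon wep krk ugqx
Hunk 5: at line 9 remove [wep] add [tkar,nheqw,afrf] -> 14 lines: kvmz xpi zad ggl xzzfr gshm ntqfj ictyz mlwon tkar nheqw afrf krk ugqx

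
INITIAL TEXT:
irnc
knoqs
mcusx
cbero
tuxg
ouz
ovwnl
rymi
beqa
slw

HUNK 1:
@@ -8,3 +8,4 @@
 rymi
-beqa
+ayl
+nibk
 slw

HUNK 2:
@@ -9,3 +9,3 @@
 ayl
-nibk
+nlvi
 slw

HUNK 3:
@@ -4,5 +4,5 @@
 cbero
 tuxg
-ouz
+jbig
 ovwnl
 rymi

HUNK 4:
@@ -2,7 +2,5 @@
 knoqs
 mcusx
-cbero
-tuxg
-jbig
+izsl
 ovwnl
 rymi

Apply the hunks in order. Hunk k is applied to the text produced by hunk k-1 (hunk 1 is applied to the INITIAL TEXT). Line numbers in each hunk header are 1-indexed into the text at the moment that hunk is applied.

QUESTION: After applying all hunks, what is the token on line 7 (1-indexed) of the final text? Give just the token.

Answer: ayl

Derivation:
Hunk 1: at line 8 remove [beqa] add [ayl,nibk] -> 11 lines: irnc knoqs mcusx cbero tuxg ouz ovwnl rymi ayl nibk slw
Hunk 2: at line 9 remove [nibk] add [nlvi] -> 11 lines: irnc knoqs mcusx cbero tuxg ouz ovwnl rymi ayl nlvi slw
Hunk 3: at line 4 remove [ouz] add [jbig] -> 11 lines: irnc knoqs mcusx cbero tuxg jbig ovwnl rymi ayl nlvi slw
Hunk 4: at line 2 remove [cbero,tuxg,jbig] add [izsl] -> 9 lines: irnc knoqs mcusx izsl ovwnl rymi ayl nlvi slw
Final line 7: ayl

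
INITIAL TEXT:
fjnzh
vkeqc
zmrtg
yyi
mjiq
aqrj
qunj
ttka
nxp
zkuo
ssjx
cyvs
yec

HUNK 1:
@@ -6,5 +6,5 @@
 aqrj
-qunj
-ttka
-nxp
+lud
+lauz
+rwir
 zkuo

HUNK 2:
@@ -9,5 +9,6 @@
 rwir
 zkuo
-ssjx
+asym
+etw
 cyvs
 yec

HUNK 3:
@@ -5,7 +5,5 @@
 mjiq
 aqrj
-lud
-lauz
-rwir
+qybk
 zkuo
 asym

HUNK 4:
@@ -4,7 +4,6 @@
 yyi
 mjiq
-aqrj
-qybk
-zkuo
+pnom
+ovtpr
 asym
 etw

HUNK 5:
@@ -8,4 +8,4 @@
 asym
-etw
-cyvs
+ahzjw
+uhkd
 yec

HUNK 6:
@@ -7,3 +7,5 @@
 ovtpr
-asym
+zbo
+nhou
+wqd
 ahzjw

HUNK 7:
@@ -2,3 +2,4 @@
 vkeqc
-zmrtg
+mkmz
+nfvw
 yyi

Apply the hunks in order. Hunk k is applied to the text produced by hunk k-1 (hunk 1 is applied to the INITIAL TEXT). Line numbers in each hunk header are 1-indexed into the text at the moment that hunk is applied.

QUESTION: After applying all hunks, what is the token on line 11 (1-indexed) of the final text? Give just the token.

Answer: wqd

Derivation:
Hunk 1: at line 6 remove [qunj,ttka,nxp] add [lud,lauz,rwir] -> 13 lines: fjnzh vkeqc zmrtg yyi mjiq aqrj lud lauz rwir zkuo ssjx cyvs yec
Hunk 2: at line 9 remove [ssjx] add [asym,etw] -> 14 lines: fjnzh vkeqc zmrtg yyi mjiq aqrj lud lauz rwir zkuo asym etw cyvs yec
Hunk 3: at line 5 remove [lud,lauz,rwir] add [qybk] -> 12 lines: fjnzh vkeqc zmrtg yyi mjiq aqrj qybk zkuo asym etw cyvs yec
Hunk 4: at line 4 remove [aqrj,qybk,zkuo] add [pnom,ovtpr] -> 11 lines: fjnzh vkeqc zmrtg yyi mjiq pnom ovtpr asym etw cyvs yec
Hunk 5: at line 8 remove [etw,cyvs] add [ahzjw,uhkd] -> 11 lines: fjnzh vkeqc zmrtg yyi mjiq pnom ovtpr asym ahzjw uhkd yec
Hunk 6: at line 7 remove [asym] add [zbo,nhou,wqd] -> 13 lines: fjnzh vkeqc zmrtg yyi mjiq pnom ovtpr zbo nhou wqd ahzjw uhkd yec
Hunk 7: at line 2 remove [zmrtg] add [mkmz,nfvw] -> 14 lines: fjnzh vkeqc mkmz nfvw yyi mjiq pnom ovtpr zbo nhou wqd ahzjw uhkd yec
Final line 11: wqd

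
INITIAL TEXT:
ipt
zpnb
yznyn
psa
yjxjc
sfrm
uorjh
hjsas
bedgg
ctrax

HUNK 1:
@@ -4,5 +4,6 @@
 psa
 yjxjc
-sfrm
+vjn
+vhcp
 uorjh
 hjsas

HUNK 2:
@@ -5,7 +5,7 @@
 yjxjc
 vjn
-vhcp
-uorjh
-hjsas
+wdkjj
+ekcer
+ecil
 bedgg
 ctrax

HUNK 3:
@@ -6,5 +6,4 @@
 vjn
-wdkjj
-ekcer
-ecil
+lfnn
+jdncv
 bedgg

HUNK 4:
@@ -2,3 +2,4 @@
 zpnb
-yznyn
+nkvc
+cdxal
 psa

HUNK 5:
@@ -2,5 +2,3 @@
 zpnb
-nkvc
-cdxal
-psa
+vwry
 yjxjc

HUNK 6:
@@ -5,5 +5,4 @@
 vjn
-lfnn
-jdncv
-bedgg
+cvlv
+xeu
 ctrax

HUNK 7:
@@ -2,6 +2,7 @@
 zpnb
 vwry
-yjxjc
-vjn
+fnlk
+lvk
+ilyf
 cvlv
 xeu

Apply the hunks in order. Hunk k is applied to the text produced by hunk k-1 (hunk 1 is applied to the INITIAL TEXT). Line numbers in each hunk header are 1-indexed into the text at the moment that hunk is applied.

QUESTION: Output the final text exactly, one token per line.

Hunk 1: at line 4 remove [sfrm] add [vjn,vhcp] -> 11 lines: ipt zpnb yznyn psa yjxjc vjn vhcp uorjh hjsas bedgg ctrax
Hunk 2: at line 5 remove [vhcp,uorjh,hjsas] add [wdkjj,ekcer,ecil] -> 11 lines: ipt zpnb yznyn psa yjxjc vjn wdkjj ekcer ecil bedgg ctrax
Hunk 3: at line 6 remove [wdkjj,ekcer,ecil] add [lfnn,jdncv] -> 10 lines: ipt zpnb yznyn psa yjxjc vjn lfnn jdncv bedgg ctrax
Hunk 4: at line 2 remove [yznyn] add [nkvc,cdxal] -> 11 lines: ipt zpnb nkvc cdxal psa yjxjc vjn lfnn jdncv bedgg ctrax
Hunk 5: at line 2 remove [nkvc,cdxal,psa] add [vwry] -> 9 lines: ipt zpnb vwry yjxjc vjn lfnn jdncv bedgg ctrax
Hunk 6: at line 5 remove [lfnn,jdncv,bedgg] add [cvlv,xeu] -> 8 lines: ipt zpnb vwry yjxjc vjn cvlv xeu ctrax
Hunk 7: at line 2 remove [yjxjc,vjn] add [fnlk,lvk,ilyf] -> 9 lines: ipt zpnb vwry fnlk lvk ilyf cvlv xeu ctrax

Answer: ipt
zpnb
vwry
fnlk
lvk
ilyf
cvlv
xeu
ctrax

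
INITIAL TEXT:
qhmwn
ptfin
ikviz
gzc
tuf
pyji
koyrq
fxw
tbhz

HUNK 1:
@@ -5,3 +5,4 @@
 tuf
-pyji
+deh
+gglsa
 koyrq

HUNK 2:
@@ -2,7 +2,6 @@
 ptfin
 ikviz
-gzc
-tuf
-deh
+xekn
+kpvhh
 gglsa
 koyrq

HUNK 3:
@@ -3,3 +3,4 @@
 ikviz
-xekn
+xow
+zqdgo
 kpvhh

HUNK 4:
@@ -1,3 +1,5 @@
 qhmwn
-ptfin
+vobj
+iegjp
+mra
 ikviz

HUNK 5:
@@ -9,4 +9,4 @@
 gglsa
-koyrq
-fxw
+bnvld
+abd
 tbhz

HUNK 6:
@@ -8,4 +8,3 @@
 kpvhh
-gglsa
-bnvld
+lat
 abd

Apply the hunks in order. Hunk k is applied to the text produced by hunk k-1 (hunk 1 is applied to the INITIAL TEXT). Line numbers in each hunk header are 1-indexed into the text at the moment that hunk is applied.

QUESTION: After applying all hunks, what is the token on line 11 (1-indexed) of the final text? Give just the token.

Hunk 1: at line 5 remove [pyji] add [deh,gglsa] -> 10 lines: qhmwn ptfin ikviz gzc tuf deh gglsa koyrq fxw tbhz
Hunk 2: at line 2 remove [gzc,tuf,deh] add [xekn,kpvhh] -> 9 lines: qhmwn ptfin ikviz xekn kpvhh gglsa koyrq fxw tbhz
Hunk 3: at line 3 remove [xekn] add [xow,zqdgo] -> 10 lines: qhmwn ptfin ikviz xow zqdgo kpvhh gglsa koyrq fxw tbhz
Hunk 4: at line 1 remove [ptfin] add [vobj,iegjp,mra] -> 12 lines: qhmwn vobj iegjp mra ikviz xow zqdgo kpvhh gglsa koyrq fxw tbhz
Hunk 5: at line 9 remove [koyrq,fxw] add [bnvld,abd] -> 12 lines: qhmwn vobj iegjp mra ikviz xow zqdgo kpvhh gglsa bnvld abd tbhz
Hunk 6: at line 8 remove [gglsa,bnvld] add [lat] -> 11 lines: qhmwn vobj iegjp mra ikviz xow zqdgo kpvhh lat abd tbhz
Final line 11: tbhz

Answer: tbhz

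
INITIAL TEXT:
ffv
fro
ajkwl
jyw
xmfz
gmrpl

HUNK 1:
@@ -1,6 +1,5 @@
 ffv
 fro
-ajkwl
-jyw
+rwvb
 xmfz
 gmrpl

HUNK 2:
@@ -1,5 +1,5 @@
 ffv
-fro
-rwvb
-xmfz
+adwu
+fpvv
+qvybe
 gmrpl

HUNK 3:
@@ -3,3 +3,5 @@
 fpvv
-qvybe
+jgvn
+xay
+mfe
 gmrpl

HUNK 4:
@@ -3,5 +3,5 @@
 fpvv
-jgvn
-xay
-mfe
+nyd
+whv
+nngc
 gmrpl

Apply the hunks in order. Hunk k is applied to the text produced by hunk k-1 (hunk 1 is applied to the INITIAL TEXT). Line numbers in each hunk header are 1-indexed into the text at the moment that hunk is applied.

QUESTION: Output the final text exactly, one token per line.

Hunk 1: at line 1 remove [ajkwl,jyw] add [rwvb] -> 5 lines: ffv fro rwvb xmfz gmrpl
Hunk 2: at line 1 remove [fro,rwvb,xmfz] add [adwu,fpvv,qvybe] -> 5 lines: ffv adwu fpvv qvybe gmrpl
Hunk 3: at line 3 remove [qvybe] add [jgvn,xay,mfe] -> 7 lines: ffv adwu fpvv jgvn xay mfe gmrpl
Hunk 4: at line 3 remove [jgvn,xay,mfe] add [nyd,whv,nngc] -> 7 lines: ffv adwu fpvv nyd whv nngc gmrpl

Answer: ffv
adwu
fpvv
nyd
whv
nngc
gmrpl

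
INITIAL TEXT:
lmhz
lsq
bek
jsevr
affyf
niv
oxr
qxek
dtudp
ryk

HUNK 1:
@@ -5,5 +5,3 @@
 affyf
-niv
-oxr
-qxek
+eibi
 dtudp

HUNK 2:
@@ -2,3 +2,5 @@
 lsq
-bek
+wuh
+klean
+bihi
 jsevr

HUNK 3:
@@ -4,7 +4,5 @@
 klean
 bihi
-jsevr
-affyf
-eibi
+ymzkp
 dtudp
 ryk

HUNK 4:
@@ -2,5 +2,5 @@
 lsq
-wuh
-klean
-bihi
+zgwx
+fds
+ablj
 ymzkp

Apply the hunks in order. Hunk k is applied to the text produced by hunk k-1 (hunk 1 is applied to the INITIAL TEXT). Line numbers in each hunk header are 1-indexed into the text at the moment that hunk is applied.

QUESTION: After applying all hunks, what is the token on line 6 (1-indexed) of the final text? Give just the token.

Hunk 1: at line 5 remove [niv,oxr,qxek] add [eibi] -> 8 lines: lmhz lsq bek jsevr affyf eibi dtudp ryk
Hunk 2: at line 2 remove [bek] add [wuh,klean,bihi] -> 10 lines: lmhz lsq wuh klean bihi jsevr affyf eibi dtudp ryk
Hunk 3: at line 4 remove [jsevr,affyf,eibi] add [ymzkp] -> 8 lines: lmhz lsq wuh klean bihi ymzkp dtudp ryk
Hunk 4: at line 2 remove [wuh,klean,bihi] add [zgwx,fds,ablj] -> 8 lines: lmhz lsq zgwx fds ablj ymzkp dtudp ryk
Final line 6: ymzkp

Answer: ymzkp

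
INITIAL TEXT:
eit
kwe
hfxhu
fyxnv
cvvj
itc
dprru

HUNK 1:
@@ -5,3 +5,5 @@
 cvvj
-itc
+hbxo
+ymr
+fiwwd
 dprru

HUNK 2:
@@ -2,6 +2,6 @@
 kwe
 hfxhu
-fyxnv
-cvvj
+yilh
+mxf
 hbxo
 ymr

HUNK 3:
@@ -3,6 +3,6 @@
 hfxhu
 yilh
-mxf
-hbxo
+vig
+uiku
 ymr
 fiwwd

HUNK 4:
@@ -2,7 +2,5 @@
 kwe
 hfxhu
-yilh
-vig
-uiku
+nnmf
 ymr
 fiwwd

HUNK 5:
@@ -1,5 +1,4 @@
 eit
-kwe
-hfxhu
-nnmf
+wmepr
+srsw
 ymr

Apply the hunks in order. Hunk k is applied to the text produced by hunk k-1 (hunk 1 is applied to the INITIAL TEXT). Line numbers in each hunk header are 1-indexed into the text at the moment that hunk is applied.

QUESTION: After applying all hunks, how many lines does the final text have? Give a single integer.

Answer: 6

Derivation:
Hunk 1: at line 5 remove [itc] add [hbxo,ymr,fiwwd] -> 9 lines: eit kwe hfxhu fyxnv cvvj hbxo ymr fiwwd dprru
Hunk 2: at line 2 remove [fyxnv,cvvj] add [yilh,mxf] -> 9 lines: eit kwe hfxhu yilh mxf hbxo ymr fiwwd dprru
Hunk 3: at line 3 remove [mxf,hbxo] add [vig,uiku] -> 9 lines: eit kwe hfxhu yilh vig uiku ymr fiwwd dprru
Hunk 4: at line 2 remove [yilh,vig,uiku] add [nnmf] -> 7 lines: eit kwe hfxhu nnmf ymr fiwwd dprru
Hunk 5: at line 1 remove [kwe,hfxhu,nnmf] add [wmepr,srsw] -> 6 lines: eit wmepr srsw ymr fiwwd dprru
Final line count: 6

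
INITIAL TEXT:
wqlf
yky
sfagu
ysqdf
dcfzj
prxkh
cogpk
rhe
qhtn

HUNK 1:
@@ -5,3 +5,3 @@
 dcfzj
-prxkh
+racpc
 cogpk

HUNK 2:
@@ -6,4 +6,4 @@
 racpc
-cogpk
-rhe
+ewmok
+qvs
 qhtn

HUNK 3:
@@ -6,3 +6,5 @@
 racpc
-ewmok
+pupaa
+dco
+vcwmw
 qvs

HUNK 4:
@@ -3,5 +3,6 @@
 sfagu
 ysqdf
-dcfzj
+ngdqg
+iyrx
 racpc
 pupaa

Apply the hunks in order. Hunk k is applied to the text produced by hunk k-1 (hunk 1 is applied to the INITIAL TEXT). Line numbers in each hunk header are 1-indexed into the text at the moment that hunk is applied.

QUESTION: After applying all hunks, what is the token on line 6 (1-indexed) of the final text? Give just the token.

Hunk 1: at line 5 remove [prxkh] add [racpc] -> 9 lines: wqlf yky sfagu ysqdf dcfzj racpc cogpk rhe qhtn
Hunk 2: at line 6 remove [cogpk,rhe] add [ewmok,qvs] -> 9 lines: wqlf yky sfagu ysqdf dcfzj racpc ewmok qvs qhtn
Hunk 3: at line 6 remove [ewmok] add [pupaa,dco,vcwmw] -> 11 lines: wqlf yky sfagu ysqdf dcfzj racpc pupaa dco vcwmw qvs qhtn
Hunk 4: at line 3 remove [dcfzj] add [ngdqg,iyrx] -> 12 lines: wqlf yky sfagu ysqdf ngdqg iyrx racpc pupaa dco vcwmw qvs qhtn
Final line 6: iyrx

Answer: iyrx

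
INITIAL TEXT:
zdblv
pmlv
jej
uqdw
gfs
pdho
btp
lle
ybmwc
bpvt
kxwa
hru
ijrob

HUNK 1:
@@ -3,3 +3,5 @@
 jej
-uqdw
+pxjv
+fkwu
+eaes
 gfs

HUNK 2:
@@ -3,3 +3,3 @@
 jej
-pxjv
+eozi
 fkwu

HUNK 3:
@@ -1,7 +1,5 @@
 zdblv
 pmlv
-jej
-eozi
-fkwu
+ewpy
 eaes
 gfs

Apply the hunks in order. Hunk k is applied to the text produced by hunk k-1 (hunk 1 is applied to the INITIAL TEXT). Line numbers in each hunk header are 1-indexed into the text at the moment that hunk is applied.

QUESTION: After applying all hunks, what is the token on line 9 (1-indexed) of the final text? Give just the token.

Answer: ybmwc

Derivation:
Hunk 1: at line 3 remove [uqdw] add [pxjv,fkwu,eaes] -> 15 lines: zdblv pmlv jej pxjv fkwu eaes gfs pdho btp lle ybmwc bpvt kxwa hru ijrob
Hunk 2: at line 3 remove [pxjv] add [eozi] -> 15 lines: zdblv pmlv jej eozi fkwu eaes gfs pdho btp lle ybmwc bpvt kxwa hru ijrob
Hunk 3: at line 1 remove [jej,eozi,fkwu] add [ewpy] -> 13 lines: zdblv pmlv ewpy eaes gfs pdho btp lle ybmwc bpvt kxwa hru ijrob
Final line 9: ybmwc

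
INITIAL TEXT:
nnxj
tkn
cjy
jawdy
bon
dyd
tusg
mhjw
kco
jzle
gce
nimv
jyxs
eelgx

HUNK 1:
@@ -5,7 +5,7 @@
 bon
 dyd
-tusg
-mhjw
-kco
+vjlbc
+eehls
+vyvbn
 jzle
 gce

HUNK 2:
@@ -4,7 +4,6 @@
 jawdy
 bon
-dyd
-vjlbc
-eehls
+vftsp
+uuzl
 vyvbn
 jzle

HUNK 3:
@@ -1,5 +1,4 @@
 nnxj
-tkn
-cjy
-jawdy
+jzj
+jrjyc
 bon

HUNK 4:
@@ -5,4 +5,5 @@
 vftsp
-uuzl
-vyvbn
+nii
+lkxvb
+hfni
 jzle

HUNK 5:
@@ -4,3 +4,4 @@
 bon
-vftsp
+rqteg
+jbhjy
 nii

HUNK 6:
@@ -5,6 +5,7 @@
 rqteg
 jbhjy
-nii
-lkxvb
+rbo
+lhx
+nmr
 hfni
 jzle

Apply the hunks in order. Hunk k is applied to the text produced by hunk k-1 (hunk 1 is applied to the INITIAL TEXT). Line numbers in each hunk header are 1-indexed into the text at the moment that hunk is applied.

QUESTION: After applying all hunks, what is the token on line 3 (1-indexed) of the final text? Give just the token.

Answer: jrjyc

Derivation:
Hunk 1: at line 5 remove [tusg,mhjw,kco] add [vjlbc,eehls,vyvbn] -> 14 lines: nnxj tkn cjy jawdy bon dyd vjlbc eehls vyvbn jzle gce nimv jyxs eelgx
Hunk 2: at line 4 remove [dyd,vjlbc,eehls] add [vftsp,uuzl] -> 13 lines: nnxj tkn cjy jawdy bon vftsp uuzl vyvbn jzle gce nimv jyxs eelgx
Hunk 3: at line 1 remove [tkn,cjy,jawdy] add [jzj,jrjyc] -> 12 lines: nnxj jzj jrjyc bon vftsp uuzl vyvbn jzle gce nimv jyxs eelgx
Hunk 4: at line 5 remove [uuzl,vyvbn] add [nii,lkxvb,hfni] -> 13 lines: nnxj jzj jrjyc bon vftsp nii lkxvb hfni jzle gce nimv jyxs eelgx
Hunk 5: at line 4 remove [vftsp] add [rqteg,jbhjy] -> 14 lines: nnxj jzj jrjyc bon rqteg jbhjy nii lkxvb hfni jzle gce nimv jyxs eelgx
Hunk 6: at line 5 remove [nii,lkxvb] add [rbo,lhx,nmr] -> 15 lines: nnxj jzj jrjyc bon rqteg jbhjy rbo lhx nmr hfni jzle gce nimv jyxs eelgx
Final line 3: jrjyc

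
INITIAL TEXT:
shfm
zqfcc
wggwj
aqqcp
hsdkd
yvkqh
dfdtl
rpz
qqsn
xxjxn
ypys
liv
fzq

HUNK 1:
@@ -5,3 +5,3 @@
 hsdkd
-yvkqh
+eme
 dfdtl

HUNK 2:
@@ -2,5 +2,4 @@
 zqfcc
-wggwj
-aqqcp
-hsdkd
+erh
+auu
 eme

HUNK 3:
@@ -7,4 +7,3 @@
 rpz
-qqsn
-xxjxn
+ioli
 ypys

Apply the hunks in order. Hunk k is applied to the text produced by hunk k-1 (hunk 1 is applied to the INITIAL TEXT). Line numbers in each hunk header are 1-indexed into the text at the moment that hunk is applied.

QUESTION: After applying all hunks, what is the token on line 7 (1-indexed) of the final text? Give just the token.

Hunk 1: at line 5 remove [yvkqh] add [eme] -> 13 lines: shfm zqfcc wggwj aqqcp hsdkd eme dfdtl rpz qqsn xxjxn ypys liv fzq
Hunk 2: at line 2 remove [wggwj,aqqcp,hsdkd] add [erh,auu] -> 12 lines: shfm zqfcc erh auu eme dfdtl rpz qqsn xxjxn ypys liv fzq
Hunk 3: at line 7 remove [qqsn,xxjxn] add [ioli] -> 11 lines: shfm zqfcc erh auu eme dfdtl rpz ioli ypys liv fzq
Final line 7: rpz

Answer: rpz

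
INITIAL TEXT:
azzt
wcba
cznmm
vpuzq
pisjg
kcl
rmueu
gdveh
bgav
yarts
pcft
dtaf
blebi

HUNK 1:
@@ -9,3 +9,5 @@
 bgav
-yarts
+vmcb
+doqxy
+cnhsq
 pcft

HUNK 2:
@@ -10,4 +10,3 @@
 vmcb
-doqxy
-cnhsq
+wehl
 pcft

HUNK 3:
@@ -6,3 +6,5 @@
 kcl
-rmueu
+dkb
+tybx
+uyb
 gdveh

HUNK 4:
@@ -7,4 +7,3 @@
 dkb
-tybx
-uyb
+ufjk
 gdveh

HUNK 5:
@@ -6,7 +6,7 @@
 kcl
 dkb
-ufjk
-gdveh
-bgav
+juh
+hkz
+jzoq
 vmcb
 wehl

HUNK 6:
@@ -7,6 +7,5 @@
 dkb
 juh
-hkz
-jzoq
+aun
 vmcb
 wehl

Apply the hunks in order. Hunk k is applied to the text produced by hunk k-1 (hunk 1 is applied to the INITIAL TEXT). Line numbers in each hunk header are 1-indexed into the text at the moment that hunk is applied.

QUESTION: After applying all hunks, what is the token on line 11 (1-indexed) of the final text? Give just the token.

Answer: wehl

Derivation:
Hunk 1: at line 9 remove [yarts] add [vmcb,doqxy,cnhsq] -> 15 lines: azzt wcba cznmm vpuzq pisjg kcl rmueu gdveh bgav vmcb doqxy cnhsq pcft dtaf blebi
Hunk 2: at line 10 remove [doqxy,cnhsq] add [wehl] -> 14 lines: azzt wcba cznmm vpuzq pisjg kcl rmueu gdveh bgav vmcb wehl pcft dtaf blebi
Hunk 3: at line 6 remove [rmueu] add [dkb,tybx,uyb] -> 16 lines: azzt wcba cznmm vpuzq pisjg kcl dkb tybx uyb gdveh bgav vmcb wehl pcft dtaf blebi
Hunk 4: at line 7 remove [tybx,uyb] add [ufjk] -> 15 lines: azzt wcba cznmm vpuzq pisjg kcl dkb ufjk gdveh bgav vmcb wehl pcft dtaf blebi
Hunk 5: at line 6 remove [ufjk,gdveh,bgav] add [juh,hkz,jzoq] -> 15 lines: azzt wcba cznmm vpuzq pisjg kcl dkb juh hkz jzoq vmcb wehl pcft dtaf blebi
Hunk 6: at line 7 remove [hkz,jzoq] add [aun] -> 14 lines: azzt wcba cznmm vpuzq pisjg kcl dkb juh aun vmcb wehl pcft dtaf blebi
Final line 11: wehl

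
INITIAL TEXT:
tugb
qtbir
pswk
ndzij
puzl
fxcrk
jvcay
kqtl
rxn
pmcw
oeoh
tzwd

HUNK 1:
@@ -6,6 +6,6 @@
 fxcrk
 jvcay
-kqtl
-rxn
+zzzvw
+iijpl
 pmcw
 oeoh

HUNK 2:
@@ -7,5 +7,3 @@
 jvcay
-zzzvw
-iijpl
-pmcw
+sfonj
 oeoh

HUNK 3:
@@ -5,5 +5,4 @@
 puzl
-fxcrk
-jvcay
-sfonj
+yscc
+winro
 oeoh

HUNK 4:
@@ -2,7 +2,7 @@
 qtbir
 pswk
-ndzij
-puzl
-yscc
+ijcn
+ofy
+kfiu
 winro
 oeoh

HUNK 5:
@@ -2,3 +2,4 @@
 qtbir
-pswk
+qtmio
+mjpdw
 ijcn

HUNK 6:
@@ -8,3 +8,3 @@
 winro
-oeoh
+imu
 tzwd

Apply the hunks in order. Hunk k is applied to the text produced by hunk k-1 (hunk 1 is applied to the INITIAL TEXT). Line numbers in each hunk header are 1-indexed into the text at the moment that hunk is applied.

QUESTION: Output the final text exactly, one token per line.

Answer: tugb
qtbir
qtmio
mjpdw
ijcn
ofy
kfiu
winro
imu
tzwd

Derivation:
Hunk 1: at line 6 remove [kqtl,rxn] add [zzzvw,iijpl] -> 12 lines: tugb qtbir pswk ndzij puzl fxcrk jvcay zzzvw iijpl pmcw oeoh tzwd
Hunk 2: at line 7 remove [zzzvw,iijpl,pmcw] add [sfonj] -> 10 lines: tugb qtbir pswk ndzij puzl fxcrk jvcay sfonj oeoh tzwd
Hunk 3: at line 5 remove [fxcrk,jvcay,sfonj] add [yscc,winro] -> 9 lines: tugb qtbir pswk ndzij puzl yscc winro oeoh tzwd
Hunk 4: at line 2 remove [ndzij,puzl,yscc] add [ijcn,ofy,kfiu] -> 9 lines: tugb qtbir pswk ijcn ofy kfiu winro oeoh tzwd
Hunk 5: at line 2 remove [pswk] add [qtmio,mjpdw] -> 10 lines: tugb qtbir qtmio mjpdw ijcn ofy kfiu winro oeoh tzwd
Hunk 6: at line 8 remove [oeoh] add [imu] -> 10 lines: tugb qtbir qtmio mjpdw ijcn ofy kfiu winro imu tzwd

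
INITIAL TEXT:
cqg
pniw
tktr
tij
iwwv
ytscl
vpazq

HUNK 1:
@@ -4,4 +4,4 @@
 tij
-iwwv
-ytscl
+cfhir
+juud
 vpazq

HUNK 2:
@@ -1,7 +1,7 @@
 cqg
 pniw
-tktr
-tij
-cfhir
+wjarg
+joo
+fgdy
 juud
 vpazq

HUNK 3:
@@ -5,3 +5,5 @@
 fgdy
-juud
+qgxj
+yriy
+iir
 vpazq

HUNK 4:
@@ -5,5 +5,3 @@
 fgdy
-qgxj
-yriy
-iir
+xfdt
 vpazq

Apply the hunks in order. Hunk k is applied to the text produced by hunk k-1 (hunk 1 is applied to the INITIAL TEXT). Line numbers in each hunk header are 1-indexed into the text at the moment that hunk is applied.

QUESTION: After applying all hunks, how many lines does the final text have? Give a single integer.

Hunk 1: at line 4 remove [iwwv,ytscl] add [cfhir,juud] -> 7 lines: cqg pniw tktr tij cfhir juud vpazq
Hunk 2: at line 1 remove [tktr,tij,cfhir] add [wjarg,joo,fgdy] -> 7 lines: cqg pniw wjarg joo fgdy juud vpazq
Hunk 3: at line 5 remove [juud] add [qgxj,yriy,iir] -> 9 lines: cqg pniw wjarg joo fgdy qgxj yriy iir vpazq
Hunk 4: at line 5 remove [qgxj,yriy,iir] add [xfdt] -> 7 lines: cqg pniw wjarg joo fgdy xfdt vpazq
Final line count: 7

Answer: 7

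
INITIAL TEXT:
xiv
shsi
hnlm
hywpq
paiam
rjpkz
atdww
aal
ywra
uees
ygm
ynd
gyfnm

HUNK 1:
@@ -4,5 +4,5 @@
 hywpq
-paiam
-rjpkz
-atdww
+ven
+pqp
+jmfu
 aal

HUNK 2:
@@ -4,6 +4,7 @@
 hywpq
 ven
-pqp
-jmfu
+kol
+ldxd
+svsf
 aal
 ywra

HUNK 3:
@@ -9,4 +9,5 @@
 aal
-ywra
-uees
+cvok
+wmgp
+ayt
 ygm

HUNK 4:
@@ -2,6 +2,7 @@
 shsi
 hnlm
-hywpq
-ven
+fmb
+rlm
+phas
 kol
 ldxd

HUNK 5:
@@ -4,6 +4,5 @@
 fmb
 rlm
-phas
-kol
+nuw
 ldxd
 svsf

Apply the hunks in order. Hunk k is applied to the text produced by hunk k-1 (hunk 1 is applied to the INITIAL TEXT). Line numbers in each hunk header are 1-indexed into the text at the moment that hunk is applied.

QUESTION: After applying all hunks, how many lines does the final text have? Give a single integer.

Answer: 15

Derivation:
Hunk 1: at line 4 remove [paiam,rjpkz,atdww] add [ven,pqp,jmfu] -> 13 lines: xiv shsi hnlm hywpq ven pqp jmfu aal ywra uees ygm ynd gyfnm
Hunk 2: at line 4 remove [pqp,jmfu] add [kol,ldxd,svsf] -> 14 lines: xiv shsi hnlm hywpq ven kol ldxd svsf aal ywra uees ygm ynd gyfnm
Hunk 3: at line 9 remove [ywra,uees] add [cvok,wmgp,ayt] -> 15 lines: xiv shsi hnlm hywpq ven kol ldxd svsf aal cvok wmgp ayt ygm ynd gyfnm
Hunk 4: at line 2 remove [hywpq,ven] add [fmb,rlm,phas] -> 16 lines: xiv shsi hnlm fmb rlm phas kol ldxd svsf aal cvok wmgp ayt ygm ynd gyfnm
Hunk 5: at line 4 remove [phas,kol] add [nuw] -> 15 lines: xiv shsi hnlm fmb rlm nuw ldxd svsf aal cvok wmgp ayt ygm ynd gyfnm
Final line count: 15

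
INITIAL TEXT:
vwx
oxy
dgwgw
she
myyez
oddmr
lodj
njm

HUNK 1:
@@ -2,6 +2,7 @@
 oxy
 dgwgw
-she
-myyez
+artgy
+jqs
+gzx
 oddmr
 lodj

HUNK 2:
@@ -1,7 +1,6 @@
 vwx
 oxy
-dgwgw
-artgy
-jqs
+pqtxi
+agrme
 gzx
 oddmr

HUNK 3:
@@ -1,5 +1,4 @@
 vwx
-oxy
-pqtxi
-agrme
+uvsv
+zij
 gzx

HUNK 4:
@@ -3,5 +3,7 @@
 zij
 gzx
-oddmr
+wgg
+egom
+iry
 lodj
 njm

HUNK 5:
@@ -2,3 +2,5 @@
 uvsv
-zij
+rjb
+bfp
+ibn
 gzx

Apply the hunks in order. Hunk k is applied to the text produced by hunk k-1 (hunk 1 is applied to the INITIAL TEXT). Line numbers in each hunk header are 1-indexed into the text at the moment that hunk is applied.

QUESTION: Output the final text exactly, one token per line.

Hunk 1: at line 2 remove [she,myyez] add [artgy,jqs,gzx] -> 9 lines: vwx oxy dgwgw artgy jqs gzx oddmr lodj njm
Hunk 2: at line 1 remove [dgwgw,artgy,jqs] add [pqtxi,agrme] -> 8 lines: vwx oxy pqtxi agrme gzx oddmr lodj njm
Hunk 3: at line 1 remove [oxy,pqtxi,agrme] add [uvsv,zij] -> 7 lines: vwx uvsv zij gzx oddmr lodj njm
Hunk 4: at line 3 remove [oddmr] add [wgg,egom,iry] -> 9 lines: vwx uvsv zij gzx wgg egom iry lodj njm
Hunk 5: at line 2 remove [zij] add [rjb,bfp,ibn] -> 11 lines: vwx uvsv rjb bfp ibn gzx wgg egom iry lodj njm

Answer: vwx
uvsv
rjb
bfp
ibn
gzx
wgg
egom
iry
lodj
njm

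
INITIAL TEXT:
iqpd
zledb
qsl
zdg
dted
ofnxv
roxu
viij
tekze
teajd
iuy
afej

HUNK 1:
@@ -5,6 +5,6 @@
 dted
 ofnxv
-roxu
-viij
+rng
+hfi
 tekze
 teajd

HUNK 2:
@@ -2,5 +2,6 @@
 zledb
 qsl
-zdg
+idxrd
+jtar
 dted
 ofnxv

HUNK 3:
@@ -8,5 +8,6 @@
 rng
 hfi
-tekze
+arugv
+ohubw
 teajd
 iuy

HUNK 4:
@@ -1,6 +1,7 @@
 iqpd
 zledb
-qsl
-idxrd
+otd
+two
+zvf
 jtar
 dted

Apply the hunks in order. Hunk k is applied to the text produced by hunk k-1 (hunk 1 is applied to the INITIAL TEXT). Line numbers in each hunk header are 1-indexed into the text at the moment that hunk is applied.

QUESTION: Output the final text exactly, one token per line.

Hunk 1: at line 5 remove [roxu,viij] add [rng,hfi] -> 12 lines: iqpd zledb qsl zdg dted ofnxv rng hfi tekze teajd iuy afej
Hunk 2: at line 2 remove [zdg] add [idxrd,jtar] -> 13 lines: iqpd zledb qsl idxrd jtar dted ofnxv rng hfi tekze teajd iuy afej
Hunk 3: at line 8 remove [tekze] add [arugv,ohubw] -> 14 lines: iqpd zledb qsl idxrd jtar dted ofnxv rng hfi arugv ohubw teajd iuy afej
Hunk 4: at line 1 remove [qsl,idxrd] add [otd,two,zvf] -> 15 lines: iqpd zledb otd two zvf jtar dted ofnxv rng hfi arugv ohubw teajd iuy afej

Answer: iqpd
zledb
otd
two
zvf
jtar
dted
ofnxv
rng
hfi
arugv
ohubw
teajd
iuy
afej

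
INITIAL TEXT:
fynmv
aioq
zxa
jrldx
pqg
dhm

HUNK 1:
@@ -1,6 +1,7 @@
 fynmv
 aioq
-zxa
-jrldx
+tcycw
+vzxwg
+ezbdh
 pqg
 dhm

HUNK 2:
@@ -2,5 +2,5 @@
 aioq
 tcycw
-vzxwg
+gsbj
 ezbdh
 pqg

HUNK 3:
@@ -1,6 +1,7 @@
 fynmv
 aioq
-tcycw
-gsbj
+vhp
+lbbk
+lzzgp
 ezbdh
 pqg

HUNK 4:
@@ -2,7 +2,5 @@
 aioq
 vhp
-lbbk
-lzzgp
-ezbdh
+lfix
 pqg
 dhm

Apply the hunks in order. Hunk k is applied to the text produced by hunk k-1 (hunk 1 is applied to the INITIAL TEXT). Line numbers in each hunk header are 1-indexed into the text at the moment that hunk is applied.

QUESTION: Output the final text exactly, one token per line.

Answer: fynmv
aioq
vhp
lfix
pqg
dhm

Derivation:
Hunk 1: at line 1 remove [zxa,jrldx] add [tcycw,vzxwg,ezbdh] -> 7 lines: fynmv aioq tcycw vzxwg ezbdh pqg dhm
Hunk 2: at line 2 remove [vzxwg] add [gsbj] -> 7 lines: fynmv aioq tcycw gsbj ezbdh pqg dhm
Hunk 3: at line 1 remove [tcycw,gsbj] add [vhp,lbbk,lzzgp] -> 8 lines: fynmv aioq vhp lbbk lzzgp ezbdh pqg dhm
Hunk 4: at line 2 remove [lbbk,lzzgp,ezbdh] add [lfix] -> 6 lines: fynmv aioq vhp lfix pqg dhm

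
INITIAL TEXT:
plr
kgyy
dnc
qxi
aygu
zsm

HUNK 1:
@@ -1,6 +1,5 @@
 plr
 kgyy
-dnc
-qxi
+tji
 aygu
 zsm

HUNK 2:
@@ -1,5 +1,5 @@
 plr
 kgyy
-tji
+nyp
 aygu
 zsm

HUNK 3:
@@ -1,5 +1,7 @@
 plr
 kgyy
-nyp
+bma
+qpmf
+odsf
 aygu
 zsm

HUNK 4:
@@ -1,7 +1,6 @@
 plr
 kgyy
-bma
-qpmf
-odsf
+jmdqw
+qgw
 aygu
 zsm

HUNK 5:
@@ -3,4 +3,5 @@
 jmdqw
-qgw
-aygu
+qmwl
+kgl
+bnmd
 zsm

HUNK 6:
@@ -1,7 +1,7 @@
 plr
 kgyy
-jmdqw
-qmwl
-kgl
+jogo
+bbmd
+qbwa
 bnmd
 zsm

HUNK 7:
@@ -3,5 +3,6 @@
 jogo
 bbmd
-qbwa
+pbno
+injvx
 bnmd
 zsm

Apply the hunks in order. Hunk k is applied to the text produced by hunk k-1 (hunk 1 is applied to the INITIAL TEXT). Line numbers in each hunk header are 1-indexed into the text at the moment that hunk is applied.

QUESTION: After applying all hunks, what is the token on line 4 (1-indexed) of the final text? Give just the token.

Hunk 1: at line 1 remove [dnc,qxi] add [tji] -> 5 lines: plr kgyy tji aygu zsm
Hunk 2: at line 1 remove [tji] add [nyp] -> 5 lines: plr kgyy nyp aygu zsm
Hunk 3: at line 1 remove [nyp] add [bma,qpmf,odsf] -> 7 lines: plr kgyy bma qpmf odsf aygu zsm
Hunk 4: at line 1 remove [bma,qpmf,odsf] add [jmdqw,qgw] -> 6 lines: plr kgyy jmdqw qgw aygu zsm
Hunk 5: at line 3 remove [qgw,aygu] add [qmwl,kgl,bnmd] -> 7 lines: plr kgyy jmdqw qmwl kgl bnmd zsm
Hunk 6: at line 1 remove [jmdqw,qmwl,kgl] add [jogo,bbmd,qbwa] -> 7 lines: plr kgyy jogo bbmd qbwa bnmd zsm
Hunk 7: at line 3 remove [qbwa] add [pbno,injvx] -> 8 lines: plr kgyy jogo bbmd pbno injvx bnmd zsm
Final line 4: bbmd

Answer: bbmd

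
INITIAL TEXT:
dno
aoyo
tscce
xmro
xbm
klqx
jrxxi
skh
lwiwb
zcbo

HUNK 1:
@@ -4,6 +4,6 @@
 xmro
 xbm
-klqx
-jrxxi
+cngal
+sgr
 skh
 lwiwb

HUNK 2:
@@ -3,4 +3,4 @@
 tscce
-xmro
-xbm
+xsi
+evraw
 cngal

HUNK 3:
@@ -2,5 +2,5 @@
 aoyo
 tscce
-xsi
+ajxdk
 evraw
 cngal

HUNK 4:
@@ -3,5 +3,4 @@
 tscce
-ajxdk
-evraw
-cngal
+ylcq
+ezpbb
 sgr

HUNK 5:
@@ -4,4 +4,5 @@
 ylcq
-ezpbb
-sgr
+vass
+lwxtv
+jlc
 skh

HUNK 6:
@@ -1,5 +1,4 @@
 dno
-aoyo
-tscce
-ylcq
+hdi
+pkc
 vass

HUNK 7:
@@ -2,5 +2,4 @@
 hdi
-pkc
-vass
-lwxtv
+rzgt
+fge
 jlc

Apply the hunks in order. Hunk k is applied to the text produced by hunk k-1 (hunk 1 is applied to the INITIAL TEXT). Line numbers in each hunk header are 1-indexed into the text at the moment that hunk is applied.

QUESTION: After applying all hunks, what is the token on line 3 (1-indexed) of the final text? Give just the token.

Answer: rzgt

Derivation:
Hunk 1: at line 4 remove [klqx,jrxxi] add [cngal,sgr] -> 10 lines: dno aoyo tscce xmro xbm cngal sgr skh lwiwb zcbo
Hunk 2: at line 3 remove [xmro,xbm] add [xsi,evraw] -> 10 lines: dno aoyo tscce xsi evraw cngal sgr skh lwiwb zcbo
Hunk 3: at line 2 remove [xsi] add [ajxdk] -> 10 lines: dno aoyo tscce ajxdk evraw cngal sgr skh lwiwb zcbo
Hunk 4: at line 3 remove [ajxdk,evraw,cngal] add [ylcq,ezpbb] -> 9 lines: dno aoyo tscce ylcq ezpbb sgr skh lwiwb zcbo
Hunk 5: at line 4 remove [ezpbb,sgr] add [vass,lwxtv,jlc] -> 10 lines: dno aoyo tscce ylcq vass lwxtv jlc skh lwiwb zcbo
Hunk 6: at line 1 remove [aoyo,tscce,ylcq] add [hdi,pkc] -> 9 lines: dno hdi pkc vass lwxtv jlc skh lwiwb zcbo
Hunk 7: at line 2 remove [pkc,vass,lwxtv] add [rzgt,fge] -> 8 lines: dno hdi rzgt fge jlc skh lwiwb zcbo
Final line 3: rzgt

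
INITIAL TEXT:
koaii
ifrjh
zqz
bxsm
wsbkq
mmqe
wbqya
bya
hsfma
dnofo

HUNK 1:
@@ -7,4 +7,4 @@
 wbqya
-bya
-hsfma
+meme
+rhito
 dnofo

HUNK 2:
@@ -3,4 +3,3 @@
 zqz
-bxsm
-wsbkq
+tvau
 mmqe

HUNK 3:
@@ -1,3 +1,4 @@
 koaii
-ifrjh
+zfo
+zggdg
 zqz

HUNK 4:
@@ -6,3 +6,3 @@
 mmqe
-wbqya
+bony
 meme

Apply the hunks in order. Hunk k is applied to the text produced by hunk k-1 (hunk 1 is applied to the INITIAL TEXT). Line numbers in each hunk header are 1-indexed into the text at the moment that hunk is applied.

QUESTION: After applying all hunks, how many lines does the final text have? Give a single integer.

Hunk 1: at line 7 remove [bya,hsfma] add [meme,rhito] -> 10 lines: koaii ifrjh zqz bxsm wsbkq mmqe wbqya meme rhito dnofo
Hunk 2: at line 3 remove [bxsm,wsbkq] add [tvau] -> 9 lines: koaii ifrjh zqz tvau mmqe wbqya meme rhito dnofo
Hunk 3: at line 1 remove [ifrjh] add [zfo,zggdg] -> 10 lines: koaii zfo zggdg zqz tvau mmqe wbqya meme rhito dnofo
Hunk 4: at line 6 remove [wbqya] add [bony] -> 10 lines: koaii zfo zggdg zqz tvau mmqe bony meme rhito dnofo
Final line count: 10

Answer: 10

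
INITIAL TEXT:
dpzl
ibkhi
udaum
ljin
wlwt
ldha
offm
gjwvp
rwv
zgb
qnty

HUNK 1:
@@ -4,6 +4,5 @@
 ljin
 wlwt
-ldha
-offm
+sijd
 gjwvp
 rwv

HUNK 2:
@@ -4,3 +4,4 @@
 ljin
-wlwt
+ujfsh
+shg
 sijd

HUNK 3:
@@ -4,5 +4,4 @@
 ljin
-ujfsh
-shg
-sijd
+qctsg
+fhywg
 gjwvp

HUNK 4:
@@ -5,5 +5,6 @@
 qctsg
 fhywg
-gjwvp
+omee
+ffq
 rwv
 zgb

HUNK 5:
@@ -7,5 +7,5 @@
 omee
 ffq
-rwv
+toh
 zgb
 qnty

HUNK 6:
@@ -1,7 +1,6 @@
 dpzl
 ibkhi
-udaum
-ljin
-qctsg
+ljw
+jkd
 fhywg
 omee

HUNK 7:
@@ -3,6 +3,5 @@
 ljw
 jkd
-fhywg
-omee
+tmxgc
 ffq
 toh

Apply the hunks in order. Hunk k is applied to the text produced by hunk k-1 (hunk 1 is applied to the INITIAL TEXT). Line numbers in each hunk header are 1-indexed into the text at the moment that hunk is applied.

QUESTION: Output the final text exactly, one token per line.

Answer: dpzl
ibkhi
ljw
jkd
tmxgc
ffq
toh
zgb
qnty

Derivation:
Hunk 1: at line 4 remove [ldha,offm] add [sijd] -> 10 lines: dpzl ibkhi udaum ljin wlwt sijd gjwvp rwv zgb qnty
Hunk 2: at line 4 remove [wlwt] add [ujfsh,shg] -> 11 lines: dpzl ibkhi udaum ljin ujfsh shg sijd gjwvp rwv zgb qnty
Hunk 3: at line 4 remove [ujfsh,shg,sijd] add [qctsg,fhywg] -> 10 lines: dpzl ibkhi udaum ljin qctsg fhywg gjwvp rwv zgb qnty
Hunk 4: at line 5 remove [gjwvp] add [omee,ffq] -> 11 lines: dpzl ibkhi udaum ljin qctsg fhywg omee ffq rwv zgb qnty
Hunk 5: at line 7 remove [rwv] add [toh] -> 11 lines: dpzl ibkhi udaum ljin qctsg fhywg omee ffq toh zgb qnty
Hunk 6: at line 1 remove [udaum,ljin,qctsg] add [ljw,jkd] -> 10 lines: dpzl ibkhi ljw jkd fhywg omee ffq toh zgb qnty
Hunk 7: at line 3 remove [fhywg,omee] add [tmxgc] -> 9 lines: dpzl ibkhi ljw jkd tmxgc ffq toh zgb qnty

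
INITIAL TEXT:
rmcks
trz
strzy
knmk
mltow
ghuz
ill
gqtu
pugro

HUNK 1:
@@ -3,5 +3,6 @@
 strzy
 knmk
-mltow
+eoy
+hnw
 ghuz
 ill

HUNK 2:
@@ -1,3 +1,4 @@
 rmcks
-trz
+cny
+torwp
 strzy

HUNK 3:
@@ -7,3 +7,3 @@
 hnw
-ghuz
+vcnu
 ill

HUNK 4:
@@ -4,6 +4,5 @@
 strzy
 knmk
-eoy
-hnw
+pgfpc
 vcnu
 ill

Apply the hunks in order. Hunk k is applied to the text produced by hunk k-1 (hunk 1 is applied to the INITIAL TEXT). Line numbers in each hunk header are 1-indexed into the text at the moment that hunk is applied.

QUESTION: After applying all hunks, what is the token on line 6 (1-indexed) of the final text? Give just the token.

Hunk 1: at line 3 remove [mltow] add [eoy,hnw] -> 10 lines: rmcks trz strzy knmk eoy hnw ghuz ill gqtu pugro
Hunk 2: at line 1 remove [trz] add [cny,torwp] -> 11 lines: rmcks cny torwp strzy knmk eoy hnw ghuz ill gqtu pugro
Hunk 3: at line 7 remove [ghuz] add [vcnu] -> 11 lines: rmcks cny torwp strzy knmk eoy hnw vcnu ill gqtu pugro
Hunk 4: at line 4 remove [eoy,hnw] add [pgfpc] -> 10 lines: rmcks cny torwp strzy knmk pgfpc vcnu ill gqtu pugro
Final line 6: pgfpc

Answer: pgfpc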